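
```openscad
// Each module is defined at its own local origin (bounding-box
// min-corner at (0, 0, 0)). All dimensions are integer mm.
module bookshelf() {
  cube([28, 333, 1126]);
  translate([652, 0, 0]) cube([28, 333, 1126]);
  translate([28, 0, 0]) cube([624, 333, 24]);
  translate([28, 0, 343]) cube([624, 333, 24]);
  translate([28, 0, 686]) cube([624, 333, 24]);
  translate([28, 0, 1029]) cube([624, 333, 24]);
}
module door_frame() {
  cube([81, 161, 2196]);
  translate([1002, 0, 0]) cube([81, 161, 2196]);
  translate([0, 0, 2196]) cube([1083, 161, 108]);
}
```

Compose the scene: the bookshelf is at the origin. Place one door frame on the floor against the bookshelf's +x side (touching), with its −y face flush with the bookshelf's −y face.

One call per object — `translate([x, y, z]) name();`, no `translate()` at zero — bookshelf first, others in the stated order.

bookshelf();
translate([680, 0, 0]) door_frame();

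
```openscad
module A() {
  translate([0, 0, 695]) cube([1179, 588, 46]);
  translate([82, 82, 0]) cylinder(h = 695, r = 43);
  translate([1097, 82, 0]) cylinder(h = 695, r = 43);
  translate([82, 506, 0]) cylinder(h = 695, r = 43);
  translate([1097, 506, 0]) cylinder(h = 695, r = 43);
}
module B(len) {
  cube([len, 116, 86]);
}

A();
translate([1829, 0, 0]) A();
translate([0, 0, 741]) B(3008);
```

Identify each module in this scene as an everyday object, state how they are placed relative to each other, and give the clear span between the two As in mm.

Second table starts at x = 1829; first ends at x = 1179; clear span = 1829 − 1179 = 650 mm.

A is a table. B is a beam. A beam spans the tops of two tables. The clear span between the two tables is 650 mm.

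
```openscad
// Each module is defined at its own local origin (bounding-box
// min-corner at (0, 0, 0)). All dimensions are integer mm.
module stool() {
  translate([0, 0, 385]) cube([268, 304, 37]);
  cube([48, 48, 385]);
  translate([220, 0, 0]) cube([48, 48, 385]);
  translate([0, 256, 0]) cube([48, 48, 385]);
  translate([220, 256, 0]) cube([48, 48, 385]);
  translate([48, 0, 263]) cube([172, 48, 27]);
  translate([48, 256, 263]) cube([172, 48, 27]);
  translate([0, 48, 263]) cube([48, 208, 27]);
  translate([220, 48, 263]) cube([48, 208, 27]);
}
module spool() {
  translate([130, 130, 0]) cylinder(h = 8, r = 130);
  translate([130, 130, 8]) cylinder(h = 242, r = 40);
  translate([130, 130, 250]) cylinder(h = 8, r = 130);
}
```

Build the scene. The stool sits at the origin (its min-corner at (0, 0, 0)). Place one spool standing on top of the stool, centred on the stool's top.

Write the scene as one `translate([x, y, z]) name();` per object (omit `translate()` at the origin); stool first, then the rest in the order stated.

stool();
translate([4, 22, 422]) spool();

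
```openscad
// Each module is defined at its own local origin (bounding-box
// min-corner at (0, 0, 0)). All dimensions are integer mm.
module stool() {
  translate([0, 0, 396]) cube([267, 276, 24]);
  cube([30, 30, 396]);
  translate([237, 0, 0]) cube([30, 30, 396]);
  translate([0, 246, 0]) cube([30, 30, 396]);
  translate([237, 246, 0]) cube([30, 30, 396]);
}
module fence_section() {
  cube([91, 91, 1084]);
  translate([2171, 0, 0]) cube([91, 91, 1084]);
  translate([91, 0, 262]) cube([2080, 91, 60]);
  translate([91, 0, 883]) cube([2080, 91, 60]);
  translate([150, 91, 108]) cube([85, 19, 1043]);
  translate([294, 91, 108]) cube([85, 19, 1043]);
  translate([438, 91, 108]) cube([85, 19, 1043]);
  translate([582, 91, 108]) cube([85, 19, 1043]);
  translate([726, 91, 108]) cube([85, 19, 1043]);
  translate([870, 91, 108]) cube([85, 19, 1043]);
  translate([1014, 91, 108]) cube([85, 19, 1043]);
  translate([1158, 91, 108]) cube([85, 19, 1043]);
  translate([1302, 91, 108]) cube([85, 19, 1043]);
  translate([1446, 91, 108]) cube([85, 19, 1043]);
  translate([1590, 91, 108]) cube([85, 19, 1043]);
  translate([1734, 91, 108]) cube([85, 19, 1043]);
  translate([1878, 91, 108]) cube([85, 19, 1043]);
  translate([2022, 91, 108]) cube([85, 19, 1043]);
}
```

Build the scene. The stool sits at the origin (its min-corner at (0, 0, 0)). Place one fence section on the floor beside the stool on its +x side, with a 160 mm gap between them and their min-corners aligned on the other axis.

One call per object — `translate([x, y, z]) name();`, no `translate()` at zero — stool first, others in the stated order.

stool();
translate([427, 0, 0]) fence_section();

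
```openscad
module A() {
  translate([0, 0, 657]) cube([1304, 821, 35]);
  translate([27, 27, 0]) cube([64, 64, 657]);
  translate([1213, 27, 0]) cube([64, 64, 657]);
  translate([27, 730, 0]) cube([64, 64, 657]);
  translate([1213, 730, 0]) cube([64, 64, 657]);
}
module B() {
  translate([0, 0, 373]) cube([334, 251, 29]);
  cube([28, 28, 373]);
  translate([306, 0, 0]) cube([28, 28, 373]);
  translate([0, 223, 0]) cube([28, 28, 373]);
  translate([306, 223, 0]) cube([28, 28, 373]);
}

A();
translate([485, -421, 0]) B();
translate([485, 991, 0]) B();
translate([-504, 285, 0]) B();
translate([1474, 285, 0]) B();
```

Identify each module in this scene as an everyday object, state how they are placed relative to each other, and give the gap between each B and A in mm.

Each stool's nearest face is 170 mm from the table's bounding box.

A is a table. B is a stool. Four stools sit around the table at the −y, +y, −x, +x sides. The gap between each stool and the table is 170 mm.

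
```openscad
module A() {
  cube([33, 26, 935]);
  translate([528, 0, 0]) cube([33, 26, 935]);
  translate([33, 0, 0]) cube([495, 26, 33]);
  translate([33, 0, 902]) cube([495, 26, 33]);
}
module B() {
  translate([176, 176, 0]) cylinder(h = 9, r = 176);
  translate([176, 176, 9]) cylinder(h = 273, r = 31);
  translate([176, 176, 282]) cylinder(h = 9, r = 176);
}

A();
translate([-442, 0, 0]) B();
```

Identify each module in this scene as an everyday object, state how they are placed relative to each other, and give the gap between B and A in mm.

A is a picture frame. B is a spool. The spool is on the floor beside the picture frame on its −x side. The gap between the spool and the picture frame is 90 mm.

The spool's nearest face is 90 mm from the picture frame's −x face.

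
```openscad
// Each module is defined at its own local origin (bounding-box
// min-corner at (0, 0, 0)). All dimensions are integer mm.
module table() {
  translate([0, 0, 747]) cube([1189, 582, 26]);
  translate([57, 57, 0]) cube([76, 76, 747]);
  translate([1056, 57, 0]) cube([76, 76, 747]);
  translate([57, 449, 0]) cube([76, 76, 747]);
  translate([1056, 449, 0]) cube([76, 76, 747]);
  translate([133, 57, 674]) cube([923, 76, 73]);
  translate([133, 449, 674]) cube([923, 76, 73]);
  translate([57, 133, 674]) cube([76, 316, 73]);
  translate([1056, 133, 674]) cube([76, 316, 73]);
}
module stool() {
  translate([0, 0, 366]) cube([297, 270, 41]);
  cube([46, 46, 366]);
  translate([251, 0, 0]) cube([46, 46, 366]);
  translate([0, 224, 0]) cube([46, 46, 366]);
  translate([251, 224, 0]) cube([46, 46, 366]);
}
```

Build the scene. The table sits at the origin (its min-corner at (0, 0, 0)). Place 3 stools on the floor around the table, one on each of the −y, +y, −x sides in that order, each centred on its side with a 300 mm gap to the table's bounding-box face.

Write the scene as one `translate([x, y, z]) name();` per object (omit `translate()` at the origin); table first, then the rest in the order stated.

table();
translate([446, -570, 0]) stool();
translate([446, 882, 0]) stool();
translate([-597, 156, 0]) stool();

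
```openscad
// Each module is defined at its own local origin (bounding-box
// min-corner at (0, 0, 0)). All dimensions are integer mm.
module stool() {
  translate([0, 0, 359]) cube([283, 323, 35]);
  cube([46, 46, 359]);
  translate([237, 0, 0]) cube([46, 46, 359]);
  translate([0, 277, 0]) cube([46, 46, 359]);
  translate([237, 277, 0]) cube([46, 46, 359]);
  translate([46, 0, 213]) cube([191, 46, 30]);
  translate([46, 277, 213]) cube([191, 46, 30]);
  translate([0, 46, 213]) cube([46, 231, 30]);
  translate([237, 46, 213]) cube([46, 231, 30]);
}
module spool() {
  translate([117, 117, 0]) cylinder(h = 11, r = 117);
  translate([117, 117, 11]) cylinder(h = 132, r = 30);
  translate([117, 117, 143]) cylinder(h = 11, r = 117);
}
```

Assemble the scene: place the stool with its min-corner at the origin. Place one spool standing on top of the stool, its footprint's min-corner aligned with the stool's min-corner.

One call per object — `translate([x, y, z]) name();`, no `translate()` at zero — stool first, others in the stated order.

stool();
translate([0, 0, 394]) spool();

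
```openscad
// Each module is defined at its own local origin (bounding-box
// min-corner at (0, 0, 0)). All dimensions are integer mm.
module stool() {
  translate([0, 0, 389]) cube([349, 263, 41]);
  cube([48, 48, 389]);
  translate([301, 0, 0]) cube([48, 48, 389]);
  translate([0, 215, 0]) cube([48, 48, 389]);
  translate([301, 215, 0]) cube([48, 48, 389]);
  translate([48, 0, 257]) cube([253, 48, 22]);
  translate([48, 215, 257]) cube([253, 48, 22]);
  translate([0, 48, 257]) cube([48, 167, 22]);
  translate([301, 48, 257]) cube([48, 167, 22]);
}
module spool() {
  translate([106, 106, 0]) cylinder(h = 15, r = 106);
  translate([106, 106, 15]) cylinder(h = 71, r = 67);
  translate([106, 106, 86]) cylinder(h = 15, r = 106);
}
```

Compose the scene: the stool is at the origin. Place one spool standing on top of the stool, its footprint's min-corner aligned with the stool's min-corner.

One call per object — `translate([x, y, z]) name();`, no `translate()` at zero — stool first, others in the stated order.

stool();
translate([0, 0, 430]) spool();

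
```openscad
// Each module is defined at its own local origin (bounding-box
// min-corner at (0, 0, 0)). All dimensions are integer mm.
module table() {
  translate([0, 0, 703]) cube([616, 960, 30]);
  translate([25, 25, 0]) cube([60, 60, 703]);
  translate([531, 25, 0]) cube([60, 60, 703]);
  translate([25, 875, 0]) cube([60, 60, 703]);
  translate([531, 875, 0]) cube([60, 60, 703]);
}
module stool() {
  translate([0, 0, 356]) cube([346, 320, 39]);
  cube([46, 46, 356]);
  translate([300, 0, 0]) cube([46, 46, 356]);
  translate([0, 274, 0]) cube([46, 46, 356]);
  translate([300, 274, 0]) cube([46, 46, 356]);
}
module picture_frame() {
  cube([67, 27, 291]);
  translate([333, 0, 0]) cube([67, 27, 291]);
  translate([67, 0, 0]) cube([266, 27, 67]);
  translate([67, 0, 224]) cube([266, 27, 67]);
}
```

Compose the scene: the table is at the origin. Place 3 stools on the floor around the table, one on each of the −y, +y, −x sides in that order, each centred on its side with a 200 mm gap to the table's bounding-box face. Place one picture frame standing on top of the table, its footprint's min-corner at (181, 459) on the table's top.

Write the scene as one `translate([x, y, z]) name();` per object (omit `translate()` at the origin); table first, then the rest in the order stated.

table();
translate([135, -520, 0]) stool();
translate([135, 1160, 0]) stool();
translate([-546, 320, 0]) stool();
translate([181, 459, 733]) picture_frame();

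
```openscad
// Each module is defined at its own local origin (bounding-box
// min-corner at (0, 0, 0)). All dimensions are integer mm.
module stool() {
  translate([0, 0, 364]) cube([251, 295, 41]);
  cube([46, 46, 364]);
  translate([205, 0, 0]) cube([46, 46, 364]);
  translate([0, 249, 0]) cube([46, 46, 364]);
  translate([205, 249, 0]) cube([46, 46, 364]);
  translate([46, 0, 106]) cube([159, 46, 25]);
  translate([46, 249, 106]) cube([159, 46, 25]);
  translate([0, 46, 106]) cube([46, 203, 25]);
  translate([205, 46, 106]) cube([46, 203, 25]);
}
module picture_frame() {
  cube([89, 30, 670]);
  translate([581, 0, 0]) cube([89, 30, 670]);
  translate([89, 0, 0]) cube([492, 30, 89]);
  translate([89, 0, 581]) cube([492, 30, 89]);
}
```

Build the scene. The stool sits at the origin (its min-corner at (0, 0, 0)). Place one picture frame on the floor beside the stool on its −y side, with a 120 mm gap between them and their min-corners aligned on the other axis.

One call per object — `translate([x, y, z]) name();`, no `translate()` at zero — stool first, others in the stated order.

stool();
translate([0, -150, 0]) picture_frame();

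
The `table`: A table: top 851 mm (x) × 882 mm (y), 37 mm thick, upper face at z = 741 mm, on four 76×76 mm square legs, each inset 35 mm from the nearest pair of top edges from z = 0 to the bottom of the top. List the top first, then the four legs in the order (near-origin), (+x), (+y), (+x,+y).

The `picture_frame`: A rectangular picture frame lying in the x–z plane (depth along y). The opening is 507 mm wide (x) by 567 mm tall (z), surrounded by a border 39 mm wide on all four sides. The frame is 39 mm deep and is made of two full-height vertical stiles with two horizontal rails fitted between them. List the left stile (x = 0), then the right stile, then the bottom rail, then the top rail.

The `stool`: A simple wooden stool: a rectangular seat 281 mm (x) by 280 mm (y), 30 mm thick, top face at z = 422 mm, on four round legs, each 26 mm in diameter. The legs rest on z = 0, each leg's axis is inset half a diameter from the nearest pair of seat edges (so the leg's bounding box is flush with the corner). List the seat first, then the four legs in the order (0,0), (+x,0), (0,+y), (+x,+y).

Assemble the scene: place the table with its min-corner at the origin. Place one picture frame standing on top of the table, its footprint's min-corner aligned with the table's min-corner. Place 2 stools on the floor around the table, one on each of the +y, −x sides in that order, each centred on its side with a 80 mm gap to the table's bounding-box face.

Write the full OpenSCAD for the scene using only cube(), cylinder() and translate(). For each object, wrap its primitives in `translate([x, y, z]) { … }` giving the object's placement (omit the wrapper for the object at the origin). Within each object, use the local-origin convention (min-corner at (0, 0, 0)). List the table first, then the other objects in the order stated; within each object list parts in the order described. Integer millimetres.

translate([0, 0, 704]) cube([851, 882, 37]);
translate([35, 35, 0]) cube([76, 76, 704]);
translate([740, 35, 0]) cube([76, 76, 704]);
translate([35, 771, 0]) cube([76, 76, 704]);
translate([740, 771, 0]) cube([76, 76, 704]);
translate([0, 0, 741]) {
  cube([39, 39, 645]);
  translate([546, 0, 0]) cube([39, 39, 645]);
  translate([39, 0, 0]) cube([507, 39, 39]);
  translate([39, 0, 606]) cube([507, 39, 39]);
}
translate([285, 962, 0]) {
  translate([0, 0, 392]) cube([281, 280, 30]);
  translate([13, 13, 0]) cylinder(h = 392, r = 13);
  translate([268, 13, 0]) cylinder(h = 392, r = 13);
  translate([13, 267, 0]) cylinder(h = 392, r = 13);
  translate([268, 267, 0]) cylinder(h = 392, r = 13);
}
translate([-361, 301, 0]) {
  translate([0, 0, 392]) cube([281, 280, 30]);
  translate([13, 13, 0]) cylinder(h = 392, r = 13);
  translate([268, 13, 0]) cylinder(h = 392, r = 13);
  translate([13, 267, 0]) cylinder(h = 392, r = 13);
  translate([268, 267, 0]) cylinder(h = 392, r = 13);
}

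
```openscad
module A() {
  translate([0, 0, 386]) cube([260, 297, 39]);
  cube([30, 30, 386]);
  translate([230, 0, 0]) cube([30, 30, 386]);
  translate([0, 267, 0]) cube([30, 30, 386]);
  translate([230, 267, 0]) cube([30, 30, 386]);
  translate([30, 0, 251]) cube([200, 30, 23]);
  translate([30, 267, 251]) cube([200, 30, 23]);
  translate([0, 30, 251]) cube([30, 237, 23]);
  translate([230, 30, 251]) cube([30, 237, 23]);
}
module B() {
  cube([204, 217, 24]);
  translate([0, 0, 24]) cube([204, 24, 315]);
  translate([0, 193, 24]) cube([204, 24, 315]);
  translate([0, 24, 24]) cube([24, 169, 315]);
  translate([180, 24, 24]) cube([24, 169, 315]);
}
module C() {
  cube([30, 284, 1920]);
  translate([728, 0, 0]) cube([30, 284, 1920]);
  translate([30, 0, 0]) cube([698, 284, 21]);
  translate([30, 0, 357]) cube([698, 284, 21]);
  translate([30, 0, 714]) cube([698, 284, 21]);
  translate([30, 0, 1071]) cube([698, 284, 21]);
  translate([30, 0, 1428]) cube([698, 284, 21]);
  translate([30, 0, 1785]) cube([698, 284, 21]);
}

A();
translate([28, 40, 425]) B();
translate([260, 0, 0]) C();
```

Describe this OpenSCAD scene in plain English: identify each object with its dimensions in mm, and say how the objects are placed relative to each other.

A is a four-legged stool. The seat is 260×297 mm, 39 mm thick, top at z = 425 mm. It stands on four square legs, each 30×30 mm in cross-section, from z = 0 to the seat underside, each flush with a corner of the seat. Four stretchers, 30 mm wide and 23 mm tall, connect adjacent legs with their undersides at z = 251 mm, each running between the inner faces of the legs it joins and aligned with the legs' outer faces on the other axis.

B is an open-topped rectangular box: outside dimensions 204×217×339 mm, with a uniform wall and base thickness of 24 mm. The base is a full 204×217 slab on the floor; four walls sit on top of the base. The front and back walls (the −y and +y sides) span the full width; the two side walls fit between them.

C is an open bookshelf. Two side panels, each 30 mm thick, 284 mm deep and 1920 mm tall, stand 758 mm apart (outside-to-outside). Between them sit 6 shelves, each 21 mm thick and 284 mm deep, spanning the full gap between the sides. The bottom shelf rests on the floor (its underside at z = 0) and the clear gap between one shelf's top and the next shelf's underside is 336 mm.

The open box is on top of the stool, centred. The bookshelf is against the stool's +x side, with their −y faces flush.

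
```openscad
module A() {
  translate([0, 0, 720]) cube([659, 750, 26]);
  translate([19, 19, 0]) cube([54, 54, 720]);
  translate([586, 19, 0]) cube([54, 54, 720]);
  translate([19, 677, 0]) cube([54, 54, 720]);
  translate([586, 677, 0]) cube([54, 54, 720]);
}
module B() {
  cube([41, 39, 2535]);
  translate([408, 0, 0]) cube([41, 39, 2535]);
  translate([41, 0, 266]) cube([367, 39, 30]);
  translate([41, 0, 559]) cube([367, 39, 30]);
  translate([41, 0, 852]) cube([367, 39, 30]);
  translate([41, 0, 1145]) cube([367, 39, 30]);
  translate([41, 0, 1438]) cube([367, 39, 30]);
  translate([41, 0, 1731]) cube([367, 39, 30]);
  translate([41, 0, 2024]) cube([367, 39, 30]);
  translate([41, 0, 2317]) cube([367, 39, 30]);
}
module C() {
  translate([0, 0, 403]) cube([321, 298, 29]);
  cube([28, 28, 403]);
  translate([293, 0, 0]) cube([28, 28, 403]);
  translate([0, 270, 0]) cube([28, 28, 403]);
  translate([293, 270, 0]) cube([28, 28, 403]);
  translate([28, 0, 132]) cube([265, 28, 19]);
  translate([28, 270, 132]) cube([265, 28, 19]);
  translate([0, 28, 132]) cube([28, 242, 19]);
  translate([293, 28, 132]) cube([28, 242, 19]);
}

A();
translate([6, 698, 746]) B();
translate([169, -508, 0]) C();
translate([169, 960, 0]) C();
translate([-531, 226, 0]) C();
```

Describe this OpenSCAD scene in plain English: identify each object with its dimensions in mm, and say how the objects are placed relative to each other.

A is a table: top 659 mm (x) × 750 mm (y), 26 mm thick, upper face at z = 746 mm, on four 54×54 mm square legs, each inset 19 mm from the nearest pair of top edges, running from z = 0 to the bottom of the top.

B is a straight ladder. Two 41×39 mm vertical rails, 2535 mm tall, stand 449 mm apart (outside-to-outside) with their front faces coplanar on the −y side. 8 rungs, each 39 mm deep and 30 mm tall, span between the inner faces of the rails, front faces flush with the rails. The lowest rung's underside is at z = 266 mm and rungs are spaced 293 mm apart (underside to underside).

C is a simple wooden stool: a rectangular seat 321 mm (x) by 298 mm (y), 29 mm thick, top face at z = 432 mm, on four square legs, each 28×28 mm in cross-section. The legs rest on z = 0, each flush with a corner of the seat. Four stretchers, 28 mm wide and 19 mm tall, connect adjacent legs with their undersides at z = 132 mm, each running between the inner faces of the legs it joins and aligned with the legs' outer faces on the other axis.

The ladder is on top of the table. Three stools sit around the table at the −y, +y, −x sides.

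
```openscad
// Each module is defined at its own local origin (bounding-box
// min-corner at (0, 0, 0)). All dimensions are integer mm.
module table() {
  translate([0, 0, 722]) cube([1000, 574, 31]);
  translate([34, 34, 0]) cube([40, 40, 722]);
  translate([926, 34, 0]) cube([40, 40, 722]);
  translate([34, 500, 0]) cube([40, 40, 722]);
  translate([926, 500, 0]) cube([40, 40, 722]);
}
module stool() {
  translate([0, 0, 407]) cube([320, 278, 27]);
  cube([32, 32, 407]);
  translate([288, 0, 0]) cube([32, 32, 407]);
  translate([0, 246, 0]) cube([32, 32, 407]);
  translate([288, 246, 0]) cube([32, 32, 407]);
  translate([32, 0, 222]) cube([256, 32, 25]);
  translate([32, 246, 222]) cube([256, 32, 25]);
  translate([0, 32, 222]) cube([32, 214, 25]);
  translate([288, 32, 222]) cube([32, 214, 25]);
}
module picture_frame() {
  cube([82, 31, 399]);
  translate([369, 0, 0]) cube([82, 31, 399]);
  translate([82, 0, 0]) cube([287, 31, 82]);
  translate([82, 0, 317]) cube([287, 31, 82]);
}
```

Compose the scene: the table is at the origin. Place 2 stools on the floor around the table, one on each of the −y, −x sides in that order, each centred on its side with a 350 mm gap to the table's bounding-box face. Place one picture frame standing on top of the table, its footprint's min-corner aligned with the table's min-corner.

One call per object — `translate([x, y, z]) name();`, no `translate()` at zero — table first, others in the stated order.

table();
translate([340, -628, 0]) stool();
translate([-670, 148, 0]) stool();
translate([0, 0, 753]) picture_frame();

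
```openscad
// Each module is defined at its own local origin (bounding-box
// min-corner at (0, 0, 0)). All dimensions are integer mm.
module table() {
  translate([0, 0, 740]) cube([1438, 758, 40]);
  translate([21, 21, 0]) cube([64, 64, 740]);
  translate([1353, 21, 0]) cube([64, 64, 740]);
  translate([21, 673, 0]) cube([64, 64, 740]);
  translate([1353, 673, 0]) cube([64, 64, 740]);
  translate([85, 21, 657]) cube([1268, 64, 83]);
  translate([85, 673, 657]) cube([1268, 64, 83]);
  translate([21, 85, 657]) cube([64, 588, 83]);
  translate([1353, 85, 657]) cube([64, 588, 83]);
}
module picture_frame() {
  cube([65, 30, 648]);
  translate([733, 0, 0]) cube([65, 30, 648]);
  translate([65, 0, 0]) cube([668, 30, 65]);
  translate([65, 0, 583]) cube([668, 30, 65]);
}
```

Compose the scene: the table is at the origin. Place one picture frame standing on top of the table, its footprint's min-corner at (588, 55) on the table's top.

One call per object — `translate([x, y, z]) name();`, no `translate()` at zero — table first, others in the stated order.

table();
translate([588, 55, 780]) picture_frame();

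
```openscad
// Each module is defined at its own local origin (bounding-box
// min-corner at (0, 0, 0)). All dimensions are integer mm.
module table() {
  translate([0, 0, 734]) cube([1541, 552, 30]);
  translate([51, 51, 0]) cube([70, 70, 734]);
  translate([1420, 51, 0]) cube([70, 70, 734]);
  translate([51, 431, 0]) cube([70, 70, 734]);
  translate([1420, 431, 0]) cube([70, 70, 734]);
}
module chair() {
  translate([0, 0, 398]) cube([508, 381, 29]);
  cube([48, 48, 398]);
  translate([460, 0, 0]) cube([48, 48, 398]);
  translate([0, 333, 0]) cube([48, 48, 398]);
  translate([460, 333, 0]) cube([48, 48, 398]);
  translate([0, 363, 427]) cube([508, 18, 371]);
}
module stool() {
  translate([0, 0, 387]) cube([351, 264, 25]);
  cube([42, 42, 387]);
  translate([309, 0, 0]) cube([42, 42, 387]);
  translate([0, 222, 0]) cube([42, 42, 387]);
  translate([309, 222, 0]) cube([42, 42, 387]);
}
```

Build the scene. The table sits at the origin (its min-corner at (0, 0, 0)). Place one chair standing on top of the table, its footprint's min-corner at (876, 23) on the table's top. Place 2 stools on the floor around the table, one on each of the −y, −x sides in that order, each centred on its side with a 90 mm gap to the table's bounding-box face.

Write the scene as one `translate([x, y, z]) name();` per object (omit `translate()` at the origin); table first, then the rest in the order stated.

table();
translate([876, 23, 764]) chair();
translate([595, -354, 0]) stool();
translate([-441, 144, 0]) stool();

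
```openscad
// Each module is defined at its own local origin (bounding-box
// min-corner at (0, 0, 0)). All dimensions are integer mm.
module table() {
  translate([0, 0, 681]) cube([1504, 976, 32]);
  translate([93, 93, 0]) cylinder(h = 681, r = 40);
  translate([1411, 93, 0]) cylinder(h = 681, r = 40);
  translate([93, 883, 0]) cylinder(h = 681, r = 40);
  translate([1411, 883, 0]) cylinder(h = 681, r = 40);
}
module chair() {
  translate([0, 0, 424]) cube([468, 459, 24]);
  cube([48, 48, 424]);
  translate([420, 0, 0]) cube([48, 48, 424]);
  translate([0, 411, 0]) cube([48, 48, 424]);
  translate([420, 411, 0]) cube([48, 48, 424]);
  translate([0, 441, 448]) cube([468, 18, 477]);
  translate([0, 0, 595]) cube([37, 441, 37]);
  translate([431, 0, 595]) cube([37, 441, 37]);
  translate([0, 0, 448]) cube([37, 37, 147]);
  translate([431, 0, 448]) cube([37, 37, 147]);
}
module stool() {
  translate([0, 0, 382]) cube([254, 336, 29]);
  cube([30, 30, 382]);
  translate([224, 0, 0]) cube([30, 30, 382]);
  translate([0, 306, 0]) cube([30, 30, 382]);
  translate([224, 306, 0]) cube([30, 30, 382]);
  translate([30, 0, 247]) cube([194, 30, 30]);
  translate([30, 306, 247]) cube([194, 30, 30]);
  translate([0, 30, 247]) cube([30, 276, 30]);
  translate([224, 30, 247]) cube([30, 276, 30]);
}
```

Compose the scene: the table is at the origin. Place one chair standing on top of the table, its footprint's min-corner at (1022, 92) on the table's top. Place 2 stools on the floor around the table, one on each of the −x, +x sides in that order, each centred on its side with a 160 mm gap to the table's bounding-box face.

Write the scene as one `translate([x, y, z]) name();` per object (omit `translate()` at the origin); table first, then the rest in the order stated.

table();
translate([1022, 92, 713]) chair();
translate([-414, 320, 0]) stool();
translate([1664, 320, 0]) stool();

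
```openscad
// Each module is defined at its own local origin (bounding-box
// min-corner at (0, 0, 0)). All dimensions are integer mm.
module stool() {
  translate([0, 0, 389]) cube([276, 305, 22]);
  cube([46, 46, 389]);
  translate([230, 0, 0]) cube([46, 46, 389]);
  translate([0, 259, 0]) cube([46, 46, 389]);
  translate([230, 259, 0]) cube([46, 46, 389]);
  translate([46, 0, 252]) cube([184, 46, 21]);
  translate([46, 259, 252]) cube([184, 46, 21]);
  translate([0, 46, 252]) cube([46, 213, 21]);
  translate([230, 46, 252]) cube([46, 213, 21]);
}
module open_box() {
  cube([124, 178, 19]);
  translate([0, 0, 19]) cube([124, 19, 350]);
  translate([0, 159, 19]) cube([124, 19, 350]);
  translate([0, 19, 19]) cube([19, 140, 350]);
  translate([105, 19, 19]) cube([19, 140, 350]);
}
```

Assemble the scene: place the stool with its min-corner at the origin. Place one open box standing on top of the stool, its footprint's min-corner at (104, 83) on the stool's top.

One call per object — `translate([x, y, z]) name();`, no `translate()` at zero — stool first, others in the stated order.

stool();
translate([104, 83, 411]) open_box();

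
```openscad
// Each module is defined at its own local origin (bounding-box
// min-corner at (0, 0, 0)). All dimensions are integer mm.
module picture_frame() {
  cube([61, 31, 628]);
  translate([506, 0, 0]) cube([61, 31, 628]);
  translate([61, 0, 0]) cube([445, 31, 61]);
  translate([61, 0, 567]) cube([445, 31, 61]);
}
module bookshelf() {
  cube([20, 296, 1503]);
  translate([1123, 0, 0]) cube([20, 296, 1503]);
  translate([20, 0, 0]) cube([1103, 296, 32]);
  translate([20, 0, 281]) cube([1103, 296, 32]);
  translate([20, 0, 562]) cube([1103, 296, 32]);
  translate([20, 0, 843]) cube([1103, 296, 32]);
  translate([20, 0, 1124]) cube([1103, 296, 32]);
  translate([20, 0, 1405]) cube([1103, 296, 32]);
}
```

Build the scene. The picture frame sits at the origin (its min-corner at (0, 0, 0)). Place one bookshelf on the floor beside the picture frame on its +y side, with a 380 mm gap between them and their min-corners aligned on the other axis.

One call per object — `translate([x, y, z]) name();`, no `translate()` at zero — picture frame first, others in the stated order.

picture_frame();
translate([0, 411, 0]) bookshelf();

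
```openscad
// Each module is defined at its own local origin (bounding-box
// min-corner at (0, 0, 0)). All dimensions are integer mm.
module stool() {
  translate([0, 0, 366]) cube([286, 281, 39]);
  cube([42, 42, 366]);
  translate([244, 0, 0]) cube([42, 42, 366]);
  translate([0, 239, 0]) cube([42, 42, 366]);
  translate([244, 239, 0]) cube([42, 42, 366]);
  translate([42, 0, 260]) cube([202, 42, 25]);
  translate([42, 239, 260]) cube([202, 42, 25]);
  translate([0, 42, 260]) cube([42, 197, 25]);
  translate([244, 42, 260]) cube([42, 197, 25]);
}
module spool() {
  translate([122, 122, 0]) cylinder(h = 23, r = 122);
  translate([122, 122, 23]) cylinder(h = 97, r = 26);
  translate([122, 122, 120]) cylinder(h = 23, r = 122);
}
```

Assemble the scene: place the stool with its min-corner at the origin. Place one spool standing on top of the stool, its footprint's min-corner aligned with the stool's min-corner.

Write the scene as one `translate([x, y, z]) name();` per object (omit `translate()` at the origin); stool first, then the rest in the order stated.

stool();
translate([0, 0, 405]) spool();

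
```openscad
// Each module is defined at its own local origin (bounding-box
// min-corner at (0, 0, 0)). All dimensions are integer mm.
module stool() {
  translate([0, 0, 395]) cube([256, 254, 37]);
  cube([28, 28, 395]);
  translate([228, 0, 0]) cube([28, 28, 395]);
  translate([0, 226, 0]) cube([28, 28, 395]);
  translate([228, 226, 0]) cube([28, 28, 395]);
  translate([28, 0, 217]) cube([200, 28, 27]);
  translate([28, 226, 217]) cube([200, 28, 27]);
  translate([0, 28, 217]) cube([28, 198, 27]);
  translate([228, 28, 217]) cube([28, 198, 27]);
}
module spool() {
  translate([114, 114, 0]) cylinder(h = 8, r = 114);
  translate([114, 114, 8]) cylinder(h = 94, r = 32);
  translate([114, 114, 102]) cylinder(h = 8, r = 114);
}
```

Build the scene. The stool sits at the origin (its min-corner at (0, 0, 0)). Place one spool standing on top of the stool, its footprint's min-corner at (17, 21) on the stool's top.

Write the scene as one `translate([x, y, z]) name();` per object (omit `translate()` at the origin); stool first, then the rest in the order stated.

stool();
translate([17, 21, 432]) spool();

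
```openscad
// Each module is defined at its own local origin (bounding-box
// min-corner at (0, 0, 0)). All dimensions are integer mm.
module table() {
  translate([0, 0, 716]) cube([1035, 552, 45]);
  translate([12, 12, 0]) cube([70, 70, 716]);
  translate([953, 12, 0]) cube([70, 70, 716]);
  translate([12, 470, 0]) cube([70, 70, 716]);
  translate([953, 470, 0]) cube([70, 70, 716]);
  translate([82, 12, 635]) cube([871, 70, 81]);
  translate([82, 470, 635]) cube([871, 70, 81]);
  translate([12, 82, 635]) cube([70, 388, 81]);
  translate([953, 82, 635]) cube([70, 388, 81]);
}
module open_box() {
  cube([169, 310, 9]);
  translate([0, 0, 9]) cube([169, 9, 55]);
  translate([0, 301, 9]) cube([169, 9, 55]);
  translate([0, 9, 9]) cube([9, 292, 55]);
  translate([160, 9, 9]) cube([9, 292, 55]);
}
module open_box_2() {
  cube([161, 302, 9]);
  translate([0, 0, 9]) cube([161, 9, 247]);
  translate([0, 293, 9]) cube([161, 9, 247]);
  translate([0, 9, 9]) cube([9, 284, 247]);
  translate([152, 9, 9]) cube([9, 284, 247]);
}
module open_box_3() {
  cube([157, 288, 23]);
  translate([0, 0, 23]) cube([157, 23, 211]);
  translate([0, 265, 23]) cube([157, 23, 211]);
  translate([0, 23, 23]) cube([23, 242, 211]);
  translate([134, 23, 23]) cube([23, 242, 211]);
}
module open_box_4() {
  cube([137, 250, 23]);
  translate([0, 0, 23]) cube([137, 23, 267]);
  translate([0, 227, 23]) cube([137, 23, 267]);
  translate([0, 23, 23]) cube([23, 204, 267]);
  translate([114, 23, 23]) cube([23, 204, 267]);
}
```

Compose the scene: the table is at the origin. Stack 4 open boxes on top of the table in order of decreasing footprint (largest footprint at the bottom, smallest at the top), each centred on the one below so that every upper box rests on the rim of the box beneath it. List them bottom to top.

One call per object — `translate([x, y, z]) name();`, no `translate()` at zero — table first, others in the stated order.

table();
translate([433, 121, 761]) open_box();
translate([437, 125, 825]) open_box_2();
translate([439, 132, 1081]) open_box_3();
translate([449, 151, 1315]) open_box_4();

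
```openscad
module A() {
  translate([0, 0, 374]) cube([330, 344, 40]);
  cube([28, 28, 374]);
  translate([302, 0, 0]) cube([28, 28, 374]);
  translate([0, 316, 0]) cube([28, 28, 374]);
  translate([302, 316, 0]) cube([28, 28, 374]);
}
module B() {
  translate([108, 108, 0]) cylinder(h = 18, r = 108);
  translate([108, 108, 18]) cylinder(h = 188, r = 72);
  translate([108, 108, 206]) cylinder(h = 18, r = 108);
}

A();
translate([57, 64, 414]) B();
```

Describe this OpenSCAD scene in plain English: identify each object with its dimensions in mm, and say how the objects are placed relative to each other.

A is a four-legged stool. The seat is a 330×344×40 mm slab whose top surface is at z = 414 mm; four square legs, each 28×28 mm in cross-section, run from the floor (z = 0) to the underside of the seat, each flush with a corner of the seat.

B is a spool: two coaxial disc flanges of radius 108 mm and thickness 18 mm, joined by a core cylinder of radius 72 mm and height 188 mm. The lower flange rests on z = 0 and the three cylinders share a vertical axis.

The spool is on top of the stool, centred.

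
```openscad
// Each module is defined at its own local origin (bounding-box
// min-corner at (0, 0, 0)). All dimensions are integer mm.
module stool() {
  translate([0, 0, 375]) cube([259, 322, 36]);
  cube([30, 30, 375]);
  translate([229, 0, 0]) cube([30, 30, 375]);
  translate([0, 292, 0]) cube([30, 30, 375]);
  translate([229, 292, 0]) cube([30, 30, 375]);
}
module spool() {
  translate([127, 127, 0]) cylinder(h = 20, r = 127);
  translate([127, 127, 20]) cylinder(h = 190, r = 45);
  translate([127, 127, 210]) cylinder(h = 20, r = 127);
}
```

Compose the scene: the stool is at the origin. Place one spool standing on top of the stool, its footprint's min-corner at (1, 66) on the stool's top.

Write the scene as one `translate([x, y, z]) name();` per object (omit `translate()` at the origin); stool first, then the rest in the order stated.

stool();
translate([1, 66, 411]) spool();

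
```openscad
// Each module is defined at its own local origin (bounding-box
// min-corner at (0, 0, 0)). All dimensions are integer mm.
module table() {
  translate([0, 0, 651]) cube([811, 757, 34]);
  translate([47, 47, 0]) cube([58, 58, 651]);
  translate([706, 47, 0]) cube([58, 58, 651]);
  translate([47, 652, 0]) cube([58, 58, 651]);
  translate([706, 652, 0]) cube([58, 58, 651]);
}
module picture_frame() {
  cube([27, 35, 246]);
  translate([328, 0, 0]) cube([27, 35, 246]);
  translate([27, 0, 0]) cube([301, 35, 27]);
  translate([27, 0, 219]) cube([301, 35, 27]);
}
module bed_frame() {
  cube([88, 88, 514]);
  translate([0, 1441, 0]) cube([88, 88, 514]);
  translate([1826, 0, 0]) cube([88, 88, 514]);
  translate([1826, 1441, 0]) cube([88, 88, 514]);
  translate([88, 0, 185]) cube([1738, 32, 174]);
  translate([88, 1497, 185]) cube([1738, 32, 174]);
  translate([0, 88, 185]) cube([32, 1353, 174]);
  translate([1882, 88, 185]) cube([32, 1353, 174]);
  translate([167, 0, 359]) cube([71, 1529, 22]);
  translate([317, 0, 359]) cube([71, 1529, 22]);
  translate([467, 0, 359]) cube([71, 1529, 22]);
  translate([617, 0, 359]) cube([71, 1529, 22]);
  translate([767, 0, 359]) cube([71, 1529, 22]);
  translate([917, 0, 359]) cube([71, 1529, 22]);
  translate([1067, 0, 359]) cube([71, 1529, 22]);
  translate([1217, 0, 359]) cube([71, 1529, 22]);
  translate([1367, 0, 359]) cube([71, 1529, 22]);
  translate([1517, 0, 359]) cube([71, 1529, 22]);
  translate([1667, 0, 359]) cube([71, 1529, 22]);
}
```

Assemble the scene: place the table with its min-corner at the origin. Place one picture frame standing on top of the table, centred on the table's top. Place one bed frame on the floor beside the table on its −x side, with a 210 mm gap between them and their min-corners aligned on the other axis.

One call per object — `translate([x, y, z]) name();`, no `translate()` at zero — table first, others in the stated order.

table();
translate([228, 361, 685]) picture_frame();
translate([-2124, 0, 0]) bed_frame();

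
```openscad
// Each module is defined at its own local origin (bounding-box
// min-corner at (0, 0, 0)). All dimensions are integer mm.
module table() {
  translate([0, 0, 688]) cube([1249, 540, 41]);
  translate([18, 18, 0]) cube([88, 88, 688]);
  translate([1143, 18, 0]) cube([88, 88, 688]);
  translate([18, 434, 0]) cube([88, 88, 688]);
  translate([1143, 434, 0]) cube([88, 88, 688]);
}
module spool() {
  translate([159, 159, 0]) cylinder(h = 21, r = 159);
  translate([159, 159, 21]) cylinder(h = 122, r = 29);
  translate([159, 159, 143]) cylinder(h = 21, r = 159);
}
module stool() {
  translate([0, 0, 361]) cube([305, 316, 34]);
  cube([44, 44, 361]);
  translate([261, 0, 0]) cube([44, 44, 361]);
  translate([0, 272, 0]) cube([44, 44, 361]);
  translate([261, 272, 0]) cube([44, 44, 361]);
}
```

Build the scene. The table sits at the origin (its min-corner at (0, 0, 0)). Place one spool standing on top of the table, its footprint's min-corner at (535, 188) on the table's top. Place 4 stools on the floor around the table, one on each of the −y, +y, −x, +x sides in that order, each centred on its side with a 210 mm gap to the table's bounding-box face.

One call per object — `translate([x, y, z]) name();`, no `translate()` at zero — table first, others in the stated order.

table();
translate([535, 188, 729]) spool();
translate([472, -526, 0]) stool();
translate([472, 750, 0]) stool();
translate([-515, 112, 0]) stool();
translate([1459, 112, 0]) stool();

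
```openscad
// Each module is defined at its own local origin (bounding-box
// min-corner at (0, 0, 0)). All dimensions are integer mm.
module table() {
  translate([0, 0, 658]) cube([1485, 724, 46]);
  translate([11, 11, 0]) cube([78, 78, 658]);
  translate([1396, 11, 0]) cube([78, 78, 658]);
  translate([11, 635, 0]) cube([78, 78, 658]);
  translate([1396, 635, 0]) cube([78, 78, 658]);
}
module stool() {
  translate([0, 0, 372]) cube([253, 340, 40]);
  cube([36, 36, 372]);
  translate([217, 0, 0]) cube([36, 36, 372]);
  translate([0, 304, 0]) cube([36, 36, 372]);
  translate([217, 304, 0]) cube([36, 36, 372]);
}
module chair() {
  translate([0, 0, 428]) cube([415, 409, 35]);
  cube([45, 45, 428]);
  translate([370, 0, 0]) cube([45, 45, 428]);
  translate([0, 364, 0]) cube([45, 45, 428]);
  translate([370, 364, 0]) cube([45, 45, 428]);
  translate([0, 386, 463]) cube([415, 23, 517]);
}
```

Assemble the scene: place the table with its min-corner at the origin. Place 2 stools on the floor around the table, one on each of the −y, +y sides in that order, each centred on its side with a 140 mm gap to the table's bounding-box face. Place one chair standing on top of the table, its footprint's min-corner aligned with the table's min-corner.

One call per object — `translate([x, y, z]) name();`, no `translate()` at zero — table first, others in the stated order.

table();
translate([616, -480, 0]) stool();
translate([616, 864, 0]) stool();
translate([0, 0, 704]) chair();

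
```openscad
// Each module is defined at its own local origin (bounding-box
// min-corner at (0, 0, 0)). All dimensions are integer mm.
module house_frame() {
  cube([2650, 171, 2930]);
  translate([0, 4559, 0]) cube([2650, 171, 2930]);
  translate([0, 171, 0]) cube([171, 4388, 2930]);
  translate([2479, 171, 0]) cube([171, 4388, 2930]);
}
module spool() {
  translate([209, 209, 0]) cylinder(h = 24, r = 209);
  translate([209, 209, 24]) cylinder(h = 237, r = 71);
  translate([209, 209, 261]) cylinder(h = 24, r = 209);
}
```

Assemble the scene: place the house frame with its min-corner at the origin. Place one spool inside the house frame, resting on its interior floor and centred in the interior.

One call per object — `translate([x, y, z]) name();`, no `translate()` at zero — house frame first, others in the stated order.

house_frame();
translate([1116, 2156, 0]) spool();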